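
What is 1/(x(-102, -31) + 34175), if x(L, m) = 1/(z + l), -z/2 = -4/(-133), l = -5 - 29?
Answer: 4530/154812617 ≈ 2.9261e-5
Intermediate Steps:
l = -34
z = -8/133 (z = -(-8)/(-133) = -(-8)*(-1)/133 = -2*4/133 = -8/133 ≈ -0.060150)
x(L, m) = -133/4530 (x(L, m) = 1/(-8/133 - 34) = 1/(-4530/133) = -133/4530)
1/(x(-102, -31) + 34175) = 1/(-133/4530 + 34175) = 1/(154812617/4530) = 4530/154812617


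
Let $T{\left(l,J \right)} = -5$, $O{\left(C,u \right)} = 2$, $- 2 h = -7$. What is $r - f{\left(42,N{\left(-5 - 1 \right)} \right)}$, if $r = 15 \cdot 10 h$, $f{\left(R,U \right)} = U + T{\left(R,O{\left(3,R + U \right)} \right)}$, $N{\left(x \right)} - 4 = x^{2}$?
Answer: $490$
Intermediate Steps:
$h = \frac{7}{2}$ ($h = \left(- \frac{1}{2}\right) \left(-7\right) = \frac{7}{2} \approx 3.5$)
$N{\left(x \right)} = 4 + x^{2}$
$f{\left(R,U \right)} = -5 + U$ ($f{\left(R,U \right)} = U - 5 = -5 + U$)
$r = 525$ ($r = 15 \cdot 10 \cdot \frac{7}{2} = 150 \cdot \frac{7}{2} = 525$)
$r - f{\left(42,N{\left(-5 - 1 \right)} \right)} = 525 - \left(-5 + \left(4 + \left(-5 - 1\right)^{2}\right)\right) = 525 - \left(-5 + \left(4 + \left(-6\right)^{2}\right)\right) = 525 - \left(-5 + \left(4 + 36\right)\right) = 525 - \left(-5 + 40\right) = 525 - 35 = 490$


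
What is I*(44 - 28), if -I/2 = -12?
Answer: 384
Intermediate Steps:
I = 24 (I = -2*(-12) = 24)
I*(44 - 28) = 24*(44 - 28) = 24*16 = 384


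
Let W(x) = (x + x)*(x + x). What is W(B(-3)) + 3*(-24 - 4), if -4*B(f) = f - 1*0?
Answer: -327/4 ≈ -81.750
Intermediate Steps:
B(f) = -f/4 (B(f) = -(f - 1*0)/4 = -(f + 0)/4 = -f/4)
W(x) = 4*x**2 (W(x) = (2*x)*(2*x) = 4*x**2)
W(B(-3)) + 3*(-24 - 4) = 4*(-1/4*(-3))**2 + 3*(-24 - 4) = 4*(3/4)**2 + 3*(-28) = 4*(9/16) - 84 = 9/4 - 84 = -327/4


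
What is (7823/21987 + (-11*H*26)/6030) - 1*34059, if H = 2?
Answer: -83621527016/2455215 ≈ -34059.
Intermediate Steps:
(7823/21987 + (-11*H*26)/6030) - 1*34059 = (7823/21987 + (-11*2*26)/6030) - 1*34059 = (7823*(1/21987) - 22*26*(1/6030)) - 34059 = (7823/21987 - 572*1/6030) - 34059 = (7823/21987 - 286/3015) - 34059 = 640669/2455215 - 34059 = -83621527016/2455215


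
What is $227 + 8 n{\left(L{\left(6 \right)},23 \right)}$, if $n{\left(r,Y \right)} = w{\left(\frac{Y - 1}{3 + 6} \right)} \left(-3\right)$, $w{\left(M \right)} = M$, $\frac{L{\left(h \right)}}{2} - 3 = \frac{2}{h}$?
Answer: $\frac{505}{3} \approx 168.33$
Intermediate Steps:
$L{\left(h \right)} = 6 + \frac{4}{h}$ ($L{\left(h \right)} = 6 + 2 \frac{2}{h} = 6 + \frac{4}{h}$)
$n{\left(r,Y \right)} = \frac{1}{3} - \frac{Y}{3}$ ($n{\left(r,Y \right)} = \frac{Y - 1}{3 + 6} \left(-3\right) = \frac{-1 + Y}{9} \left(-3\right) = \left(-1 + Y\right) \frac{1}{9} \left(-3\right) = \left(- \frac{1}{9} + \frac{Y}{9}\right) \left(-3\right) = \frac{1}{3} - \frac{Y}{3}$)
$227 + 8 n{\left(L{\left(6 \right)},23 \right)} = 227 + 8 \left(\frac{1}{3} - \frac{23}{3}\right) = 227 + 8 \left(- \frac{22}{3}\right) = 227 - \frac{176}{3} = \frac{505}{3}$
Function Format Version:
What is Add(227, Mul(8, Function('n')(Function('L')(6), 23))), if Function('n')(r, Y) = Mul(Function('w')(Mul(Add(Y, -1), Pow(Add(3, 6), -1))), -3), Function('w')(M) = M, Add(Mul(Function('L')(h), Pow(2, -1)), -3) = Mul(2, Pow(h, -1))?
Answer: Rational(505, 3) ≈ 168.33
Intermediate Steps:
Function('L')(h) = Add(6, Mul(4, Pow(h, -1))) (Function('L')(h) = Add(6, Mul(2, Mul(2, Pow(h, -1)))) = Add(6, Mul(4, Pow(h, -1))))
Function('n')(r, Y) = Add(Rational(1, 3), Mul(Rational(-1, 3), Y)) (Function('n')(r, Y) = Mul(Mul(Add(Y, -1), Pow(Add(3, 6), -1)), -3) = Mul(Mul(Add(-1, Y), Pow(9, -1)), -3) = Mul(Mul(Add(-1, Y), Rational(1, 9)), -3) = Mul(Add(Rational(-1, 9), Mul(Rational(1, 9), Y)), -3) = Add(Rational(1, 3), Mul(Rational(-1, 3), Y)))
Add(227, Mul(8, Function('n')(Function('L')(6), 23))) = Add(227, Mul(8, Add(Rational(1, 3), Mul(Rational(-1, 3), 23)))) = Add(227, Mul(8, Add(Rational(1, 3), Rational(-23, 3)))) = Add(227, Mul(8, Rational(-22, 3))) = Add(227, Rational(-176, 3)) = Rational(505, 3)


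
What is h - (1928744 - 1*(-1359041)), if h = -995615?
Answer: -4283400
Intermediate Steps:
h - (1928744 - 1*(-1359041)) = -995615 - (1928744 - 1*(-1359041)) = -995615 - (1928744 + 1359041) = -995615 - 1*3287785 = -995615 - 3287785 = -4283400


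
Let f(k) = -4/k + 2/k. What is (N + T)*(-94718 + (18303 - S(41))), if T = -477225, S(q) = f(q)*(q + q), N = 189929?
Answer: 21952574656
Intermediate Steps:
f(k) = -2/k
S(q) = -4 (S(q) = (-2/q)*(q + q) = (-2/q)*(2*q) = -4)
(N + T)*(-94718 + (18303 - S(41))) = (189929 - 477225)*(-94718 + (18303 - 1*(-4))) = -287296*(-94718 + (18303 + 4)) = -287296*(-94718 + 18307) = -287296*(-76411) = 21952574656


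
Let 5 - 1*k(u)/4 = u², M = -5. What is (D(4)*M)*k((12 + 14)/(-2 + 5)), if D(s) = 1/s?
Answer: 3155/9 ≈ 350.56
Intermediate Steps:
k(u) = 20 - 4*u²
(D(4)*M)*k((12 + 14)/(-2 + 5)) = (-5/4)*(20 - 4*(12 + 14)²/(-2 + 5)²) = ((¼)*(-5))*(20 - 4*(26/3)²) = -5*(20 - 4*(26*(⅓))²)/4 = -5*(20 - 4*(26/3)²)/4 = -5*(20 - 4*676/9)/4 = -5*(20 - 2704/9)/4 = -5/4*(-2524/9) = 3155/9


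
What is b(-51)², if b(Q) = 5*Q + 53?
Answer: 40804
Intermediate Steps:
b(Q) = 53 + 5*Q
b(-51)² = (53 + 5*(-51))² = (53 - 255)² = (-202)² = 40804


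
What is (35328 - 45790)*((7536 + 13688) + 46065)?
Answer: -703977518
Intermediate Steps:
(35328 - 45790)*((7536 + 13688) + 46065) = -10462*(21224 + 46065) = -10462*67289 = -703977518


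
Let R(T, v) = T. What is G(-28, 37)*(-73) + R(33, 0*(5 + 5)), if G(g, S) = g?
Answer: 2077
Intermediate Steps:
G(-28, 37)*(-73) + R(33, 0*(5 + 5)) = -28*(-73) + 33 = 2044 + 33 = 2077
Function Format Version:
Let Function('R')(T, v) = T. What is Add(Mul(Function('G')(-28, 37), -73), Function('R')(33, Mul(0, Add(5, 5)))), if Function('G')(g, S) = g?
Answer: 2077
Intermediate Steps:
Add(Mul(Function('G')(-28, 37), -73), Function('R')(33, Mul(0, Add(5, 5)))) = Add(Mul(-28, -73), 33) = Add(2044, 33) = 2077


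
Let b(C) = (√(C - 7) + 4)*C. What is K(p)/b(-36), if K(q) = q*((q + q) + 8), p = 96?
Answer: -6400/177 + 1600*I*√43/177 ≈ -36.158 + 59.276*I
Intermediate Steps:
K(q) = q*(8 + 2*q) (K(q) = q*(2*q + 8) = q*(8 + 2*q))
b(C) = C*(4 + √(-7 + C)) (b(C) = (√(-7 + C) + 4)*C = (4 + √(-7 + C))*C = C*(4 + √(-7 + C)))
K(p)/b(-36) = (2*96*(4 + 96))/((-36*(4 + √(-7 - 36)))) = (2*96*100)/((-36*(4 + √(-43)))) = 19200/((-36*(4 + I*√43))) = 19200/(-144 - 36*I*√43)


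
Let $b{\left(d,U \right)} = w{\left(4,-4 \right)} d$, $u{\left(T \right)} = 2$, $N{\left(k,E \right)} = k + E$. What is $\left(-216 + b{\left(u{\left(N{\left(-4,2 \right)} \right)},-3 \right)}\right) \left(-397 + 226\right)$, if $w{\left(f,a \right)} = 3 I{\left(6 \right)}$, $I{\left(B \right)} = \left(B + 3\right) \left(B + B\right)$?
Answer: $-73872$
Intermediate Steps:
$I{\left(B \right)} = 2 B \left(3 + B\right)$ ($I{\left(B \right)} = \left(3 + B\right) 2 B = 2 B \left(3 + B\right)$)
$w{\left(f,a \right)} = 324$ ($w{\left(f,a \right)} = 3 \cdot 2 \cdot 6 \left(3 + 6\right) = 3 \cdot 2 \cdot 6 \cdot 9 = 3 \cdot 108 = 324$)
$N{\left(k,E \right)} = E + k$
$b{\left(d,U \right)} = 324 d$
$\left(-216 + b{\left(u{\left(N{\left(-4,2 \right)} \right)},-3 \right)}\right) \left(-397 + 226\right) = \left(-216 + 324 \cdot 2\right) \left(-397 + 226\right) = \left(-216 + 648\right) \left(-171\right) = 432 \left(-171\right) = -73872$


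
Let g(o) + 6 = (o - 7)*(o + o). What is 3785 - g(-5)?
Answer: 3671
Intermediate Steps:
g(o) = -6 + 2*o*(-7 + o) (g(o) = -6 + (o - 7)*(o + o) = -6 + (-7 + o)*(2*o) = -6 + 2*o*(-7 + o))
3785 - g(-5) = 3785 - (-6 - 14*(-5) + 2*(-5)²) = 3785 - (-6 + 70 + 2*25) = 3785 - (-6 + 70 + 50) = 3785 - 1*114 = 3785 - 114 = 3671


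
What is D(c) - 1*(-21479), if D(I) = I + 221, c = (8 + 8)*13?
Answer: 21908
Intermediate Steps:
c = 208 (c = 16*13 = 208)
D(I) = 221 + I
D(c) - 1*(-21479) = (221 + 208) - 1*(-21479) = 429 + 21479 = 21908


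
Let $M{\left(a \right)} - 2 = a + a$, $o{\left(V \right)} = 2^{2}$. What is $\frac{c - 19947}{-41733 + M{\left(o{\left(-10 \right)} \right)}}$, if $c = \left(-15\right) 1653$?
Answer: $\frac{44742}{41723} \approx 1.0724$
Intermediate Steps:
$o{\left(V \right)} = 4$
$M{\left(a \right)} = 2 + 2 a$ ($M{\left(a \right)} = 2 + \left(a + a\right) = 2 + 2 a$)
$c = -24795$
$\frac{c - 19947}{-41733 + M{\left(o{\left(-10 \right)} \right)}} = \frac{-24795 - 19947}{-41733 + \left(2 + 2 \cdot 4\right)} = - \frac{44742}{-41733 + \left(2 + 8\right)} = - \frac{44742}{-41733 + 10} = - \frac{44742}{-41723} = \left(-44742\right) \left(- \frac{1}{41723}\right) = \frac{44742}{41723}$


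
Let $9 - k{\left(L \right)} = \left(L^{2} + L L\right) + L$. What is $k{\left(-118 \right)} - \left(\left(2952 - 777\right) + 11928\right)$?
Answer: $-41824$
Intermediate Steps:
$k{\left(L \right)} = 9 - L - 2 L^{2}$ ($k{\left(L \right)} = 9 - \left(\left(L^{2} + L L\right) + L\right) = 9 - \left(\left(L^{2} + L^{2}\right) + L\right) = 9 - \left(2 L^{2} + L\right) = 9 - \left(L + 2 L^{2}\right) = 9 - L - 2 L^{2}$)
$k{\left(-118 \right)} - \left(\left(2952 - 777\right) + 11928\right) = \left(9 - -118 - 2 \left(-118\right)^{2}\right) - \left(\left(2952 - 777\right) + 11928\right) = \left(9 + 118 - 27848\right) - \left(2175 + 11928\right) = \left(9 + 118 - 27848\right) - 14103 = -27721 - 14103 = -41824$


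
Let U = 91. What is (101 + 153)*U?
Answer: 23114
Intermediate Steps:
(101 + 153)*U = (101 + 153)*91 = 254*91 = 23114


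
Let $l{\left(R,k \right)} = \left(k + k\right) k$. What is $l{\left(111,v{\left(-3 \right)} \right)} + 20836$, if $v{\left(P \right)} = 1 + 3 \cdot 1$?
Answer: $20868$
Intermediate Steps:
$v{\left(P \right)} = 4$ ($v{\left(P \right)} = 1 + 3 = 4$)
$l{\left(R,k \right)} = 2 k^{2}$ ($l{\left(R,k \right)} = 2 k k = 2 k^{2}$)
$l{\left(111,v{\left(-3 \right)} \right)} + 20836 = 2 \cdot 4^{2} + 20836 = 2 \cdot 16 + 20836 = 32 + 20836 = 20868$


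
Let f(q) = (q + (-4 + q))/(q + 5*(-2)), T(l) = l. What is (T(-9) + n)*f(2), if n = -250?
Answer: 0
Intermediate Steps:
f(q) = (-4 + 2*q)/(-10 + q) (f(q) = (-4 + 2*q)/(q - 10) = (-4 + 2*q)/(-10 + q))
(T(-9) + n)*f(2) = (-9 - 250)*(2*(-2 + 2)/(-10 + 2)) = -518*0/(-8) = -518*(-1)*0/8 = -259*0 = 0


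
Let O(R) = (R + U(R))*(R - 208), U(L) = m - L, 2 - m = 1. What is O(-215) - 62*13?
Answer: -1229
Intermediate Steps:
m = 1 (m = 2 - 1*1 = 2 - 1 = 1)
U(L) = 1 - L
O(R) = -208 + R (O(R) = (R + (1 - R))*(R - 208) = 1*(-208 + R) = -208 + R)
O(-215) - 62*13 = (-208 - 215) - 62*13 = -423 - 806 = -1229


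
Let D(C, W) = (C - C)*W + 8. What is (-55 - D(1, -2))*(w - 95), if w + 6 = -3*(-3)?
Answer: 5796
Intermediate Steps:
D(C, W) = 8 (D(C, W) = 0*W + 8 = 0 + 8 = 8)
w = 3 (w = -6 - 3*(-3) = -6 + 9 = 3)
(-55 - D(1, -2))*(w - 95) = (-55 - 1*8)*(3 - 95) = (-55 - 8)*(-92) = -63*(-92) = 5796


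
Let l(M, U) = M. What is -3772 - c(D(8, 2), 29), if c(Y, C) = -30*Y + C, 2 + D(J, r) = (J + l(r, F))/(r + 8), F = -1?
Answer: -3831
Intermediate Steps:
D(J, r) = -2 + (J + r)/(8 + r) (D(J, r) = -2 + (J + r)/(r + 8) = -2 + (J + r)/(8 + r))
c(Y, C) = C - 30*Y
-3772 - c(D(8, 2), 29) = -3772 - (29 - 30*(-16 + 8 - 1*2)/(8 + 2)) = -3772 - (29 - 30*(-16 + 8 - 2)/10) = -3772 - (29 - 3*(-10)) = -3772 - (29 - 30*(-1)) = -3772 - (29 + 30) = -3772 - 1*59 = -3772 - 59 = -3831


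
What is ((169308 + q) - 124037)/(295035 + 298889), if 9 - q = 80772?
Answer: -8873/148481 ≈ -0.059758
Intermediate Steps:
q = -80763 (q = 9 - 1*80772 = 9 - 80772 = -80763)
((169308 + q) - 124037)/(295035 + 298889) = ((169308 - 80763) - 124037)/(295035 + 298889) = (88545 - 124037)/593924 = -35492*1/593924 = -8873/148481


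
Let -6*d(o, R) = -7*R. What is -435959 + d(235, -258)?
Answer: -436260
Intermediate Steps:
d(o, R) = 7*R/6 (d(o, R) = -(-7)*R/6 = 7*R/6)
-435959 + d(235, -258) = -435959 + (7/6)*(-258) = -435959 - 301 = -436260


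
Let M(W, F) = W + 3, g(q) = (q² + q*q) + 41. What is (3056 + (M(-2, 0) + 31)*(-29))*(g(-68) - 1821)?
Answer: 15891904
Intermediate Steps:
g(q) = 41 + 2*q² (g(q) = (q² + q²) + 41 = 2*q² + 41 = 41 + 2*q²)
M(W, F) = 3 + W
(3056 + (M(-2, 0) + 31)*(-29))*(g(-68) - 1821) = (3056 + ((3 - 2) + 31)*(-29))*((41 + 2*(-68)²) - 1821) = (3056 + (1 + 31)*(-29))*((41 + 2*4624) - 1821) = (3056 + 32*(-29))*((41 + 9248) - 1821) = (3056 - 928)*(9289 - 1821) = 2128*7468 = 15891904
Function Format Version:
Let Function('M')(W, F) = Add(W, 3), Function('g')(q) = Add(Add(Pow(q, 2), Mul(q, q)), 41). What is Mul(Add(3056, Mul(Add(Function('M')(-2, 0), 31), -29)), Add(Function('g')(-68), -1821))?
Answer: 15891904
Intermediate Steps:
Function('g')(q) = Add(41, Mul(2, Pow(q, 2))) (Function('g')(q) = Add(Add(Pow(q, 2), Pow(q, 2)), 41) = Add(Mul(2, Pow(q, 2)), 41) = Add(41, Mul(2, Pow(q, 2))))
Function('M')(W, F) = Add(3, W)
Mul(Add(3056, Mul(Add(Function('M')(-2, 0), 31), -29)), Add(Function('g')(-68), -1821)) = Mul(Add(3056, Mul(Add(Add(3, -2), 31), -29)), Add(Add(41, Mul(2, Pow(-68, 2))), -1821)) = Mul(Add(3056, Mul(Add(1, 31), -29)), Add(Add(41, Mul(2, 4624)), -1821)) = Mul(Add(3056, Mul(32, -29)), Add(Add(41, 9248), -1821)) = Mul(Add(3056, -928), Add(9289, -1821)) = Mul(2128, 7468) = 15891904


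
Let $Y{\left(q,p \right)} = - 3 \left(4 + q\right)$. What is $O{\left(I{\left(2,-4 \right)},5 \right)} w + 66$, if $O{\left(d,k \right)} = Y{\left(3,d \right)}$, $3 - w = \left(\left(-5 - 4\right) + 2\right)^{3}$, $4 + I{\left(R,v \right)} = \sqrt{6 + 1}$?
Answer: $-7200$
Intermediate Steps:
$Y{\left(q,p \right)} = -12 - 3 q$
$I{\left(R,v \right)} = -4 + \sqrt{7}$ ($I{\left(R,v \right)} = -4 + \sqrt{6 + 1} = -4 + \sqrt{7}$)
$w = 346$ ($w = 3 - \left(\left(-5 - 4\right) + 2\right)^{3} = 3 - \left(-9 + 2\right)^{3} = 3 - \left(-7\right)^{3} = 3 - -343 = 3 + 343 = 346$)
$O{\left(d,k \right)} = -21$ ($O{\left(d,k \right)} = -12 - 9 = -21$)
$O{\left(I{\left(2,-4 \right)},5 \right)} w + 66 = \left(-21\right) 346 + 66 = -7266 + 66 = -7200$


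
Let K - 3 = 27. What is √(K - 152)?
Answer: I*√122 ≈ 11.045*I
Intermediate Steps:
K = 30 (K = 3 + 27 = 30)
√(K - 152) = √(30 - 152) = √(-122) = I*√122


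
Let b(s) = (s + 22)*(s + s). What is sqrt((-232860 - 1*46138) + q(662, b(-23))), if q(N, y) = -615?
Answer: I*sqrt(279613) ≈ 528.78*I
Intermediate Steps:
b(s) = 2*s*(22 + s) (b(s) = (22 + s)*(2*s) = 2*s*(22 + s))
sqrt((-232860 - 1*46138) + q(662, b(-23))) = sqrt((-232860 - 1*46138) - 615) = sqrt((-232860 - 46138) - 615) = sqrt(-278998 - 615) = sqrt(-279613) = I*sqrt(279613)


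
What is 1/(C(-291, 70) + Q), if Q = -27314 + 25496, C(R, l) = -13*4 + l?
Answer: -1/1800 ≈ -0.00055556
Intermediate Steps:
C(R, l) = -52 + l
Q = -1818
1/(C(-291, 70) + Q) = 1/((-52 + 70) - 1818) = 1/(18 - 1818) = 1/(-1800) = -1/1800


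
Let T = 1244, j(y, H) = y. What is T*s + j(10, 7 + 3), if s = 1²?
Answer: 1254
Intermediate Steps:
s = 1
T*s + j(10, 7 + 3) = 1244*1 + 10 = 1244 + 10 = 1254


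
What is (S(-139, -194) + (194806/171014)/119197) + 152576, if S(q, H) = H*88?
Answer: 1381080871413419/10192177879 ≈ 1.3550e+5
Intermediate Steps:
S(q, H) = 88*H
(S(-139, -194) + (194806/171014)/119197) + 152576 = (88*(-194) + (194806/171014)/119197) + 152576 = (-17072 + (194806*(1/171014))*(1/119197)) + 152576 = (-17072 + (97403/85507)*(1/119197)) + 152576 = (-17072 + 97403/10192177879) + 152576 = -174000860652885/10192177879 + 152576 = 1381080871413419/10192177879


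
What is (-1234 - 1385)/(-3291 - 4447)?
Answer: 2619/7738 ≈ 0.33846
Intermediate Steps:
(-1234 - 1385)/(-3291 - 4447) = -2619/(-7738) = -2619*(-1/7738) = 2619/7738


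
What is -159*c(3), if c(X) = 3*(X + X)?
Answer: -2862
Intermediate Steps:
c(X) = 6*X (c(X) = 3*(2*X) = 6*X)
-159*c(3) = -954*3 = -159*18 = -2862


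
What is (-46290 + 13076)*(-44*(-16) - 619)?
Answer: -2823190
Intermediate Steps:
(-46290 + 13076)*(-44*(-16) - 619) = -33214*(704 - 619) = -33214*85 = -2823190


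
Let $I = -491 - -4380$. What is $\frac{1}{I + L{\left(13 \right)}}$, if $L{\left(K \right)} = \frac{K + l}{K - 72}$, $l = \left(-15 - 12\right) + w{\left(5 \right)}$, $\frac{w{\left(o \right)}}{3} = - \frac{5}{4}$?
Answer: $\frac{236}{917875} \approx 0.00025712$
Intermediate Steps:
$w{\left(o \right)} = - \frac{15}{4}$ ($w{\left(o \right)} = 3 \left(- \frac{5}{4}\right) = - \frac{15}{4}$)
$l = - \frac{123}{4}$ ($l = \left(-15 - 12\right) - \frac{15}{4} = -27 - \frac{15}{4} = - \frac{123}{4} \approx -30.75$)
$L{\left(K \right)} = \frac{- \frac{123}{4} + K}{-72 + K}$ ($L{\left(K \right)} = \frac{K - \frac{123}{4}}{K - 72} = \frac{- \frac{123}{4} + K}{-72 + K}$)
$I = 3889$ ($I = -491 + 4380 = 3889$)
$\frac{1}{I + L{\left(13 \right)}} = \frac{1}{3889 + \frac{- \frac{123}{4} + 13}{-72 + 13}} = \frac{1}{3889 + \frac{1}{-59} \left(- \frac{71}{4}\right)} = \frac{1}{3889 - - \frac{71}{236}} = \frac{1}{3889 + \frac{71}{236}} = \frac{1}{\frac{917875}{236}} = \frac{236}{917875}$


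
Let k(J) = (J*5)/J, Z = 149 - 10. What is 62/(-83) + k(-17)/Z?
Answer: -8203/11537 ≈ -0.71102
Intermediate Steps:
Z = 139
k(J) = 5 (k(J) = (5*J)/J = 5)
62/(-83) + k(-17)/Z = 62/(-83) + 5/139 = 62*(-1/83) + 5*(1/139) = -62/83 + 5/139 = -8203/11537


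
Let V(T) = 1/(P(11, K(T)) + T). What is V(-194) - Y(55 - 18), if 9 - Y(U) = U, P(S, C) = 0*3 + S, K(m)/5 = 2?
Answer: 5123/183 ≈ 27.995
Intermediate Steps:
K(m) = 10 (K(m) = 5*2 = 10)
P(S, C) = S (P(S, C) = 0 + S = S)
Y(U) = 9 - U
V(T) = 1/(11 + T)
V(-194) - Y(55 - 18) = 1/(11 - 194) - (9 - (55 - 18)) = 1/(-183) - (9 - 1*37) = -1/183 - (9 - 37) = -1/183 - 1*(-28) = -1/183 + 28 = 5123/183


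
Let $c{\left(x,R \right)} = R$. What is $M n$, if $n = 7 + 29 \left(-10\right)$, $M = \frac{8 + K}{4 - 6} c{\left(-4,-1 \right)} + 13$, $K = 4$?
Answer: $-5377$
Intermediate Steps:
$M = 19$ ($M = \frac{8 + 4}{4 - 6} \left(-1\right) + 13 = \frac{12}{-2} \left(-1\right) + 13 = 12 \left(- \frac{1}{2}\right) \left(-1\right) + 13 = \left(-6\right) \left(-1\right) + 13 = 6 + 13 = 19$)
$n = -283$ ($n = 7 - 290 = -283$)
$M n = 19 \left(-283\right) = -5377$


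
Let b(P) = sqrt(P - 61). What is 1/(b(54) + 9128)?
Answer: 1304/11902913 - I*sqrt(7)/83320391 ≈ 0.00010955 - 3.1754e-8*I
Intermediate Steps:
b(P) = sqrt(-61 + P)
1/(b(54) + 9128) = 1/(sqrt(-61 + 54) + 9128) = 1/(sqrt(-7) + 9128) = 1/(I*sqrt(7) + 9128) = 1/(9128 + I*sqrt(7))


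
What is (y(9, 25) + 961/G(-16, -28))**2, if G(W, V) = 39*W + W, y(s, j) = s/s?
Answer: 103041/409600 ≈ 0.25156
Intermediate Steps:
y(s, j) = 1
G(W, V) = 40*W
(y(9, 25) + 961/G(-16, -28))**2 = (1 + 961/((40*(-16))))**2 = (1 + 961/(-640))**2 = (1 + 961*(-1/640))**2 = (1 - 961/640)**2 = (-321/640)**2 = 103041/409600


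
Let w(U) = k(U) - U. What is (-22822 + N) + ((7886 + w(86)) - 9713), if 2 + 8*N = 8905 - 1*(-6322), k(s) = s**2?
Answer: -123487/8 ≈ -15436.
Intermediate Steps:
w(U) = U**2 - U
N = 15225/8 (N = -1/4 + (8905 - 1*(-6322))/8 = -1/4 + (8905 + 6322)/8 = -1/4 + (1/8)*15227 = -1/4 + 15227/8 = 15225/8 ≈ 1903.1)
(-22822 + N) + ((7886 + w(86)) - 9713) = (-22822 + 15225/8) + ((7886 + 86*(-1 + 86)) - 9713) = -167351/8 + ((7886 + 86*85) - 9713) = -167351/8 + ((7886 + 7310) - 9713) = -167351/8 + (15196 - 9713) = -167351/8 + 5483 = -123487/8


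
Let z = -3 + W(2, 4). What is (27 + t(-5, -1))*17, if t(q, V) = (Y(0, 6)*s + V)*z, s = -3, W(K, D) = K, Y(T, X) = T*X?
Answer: 476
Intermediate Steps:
z = -1 (z = -3 + 2 = -1)
t(q, V) = -V (t(q, V) = ((0*6)*(-3) + V)*(-1) = (0*(-3) + V)*(-1) = (0 + V)*(-1) = V*(-1) = -V)
(27 + t(-5, -1))*17 = (27 - 1*(-1))*17 = (27 + 1)*17 = 28*17 = 476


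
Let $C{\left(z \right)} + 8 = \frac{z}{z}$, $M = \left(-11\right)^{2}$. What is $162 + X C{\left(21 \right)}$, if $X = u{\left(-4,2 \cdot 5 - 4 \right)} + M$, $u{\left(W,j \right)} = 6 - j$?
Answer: $-685$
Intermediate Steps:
$M = 121$
$C{\left(z \right)} = -7$ ($C{\left(z \right)} = -8 + \frac{z}{z} = -8 + 1 = -7$)
$X = 121$ ($X = \left(6 - \left(2 \cdot 5 - 4\right)\right) + 121 = \left(6 - \left(10 - 4\right)\right) + 121 = \left(6 - 6\right) + 121 = 0 + 121 = 121$)
$162 + X C{\left(21 \right)} = 162 + 121 \left(-7\right) = 162 - 847 = -685$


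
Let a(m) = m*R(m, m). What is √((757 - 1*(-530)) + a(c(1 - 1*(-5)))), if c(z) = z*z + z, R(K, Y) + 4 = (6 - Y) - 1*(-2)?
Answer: I*√309 ≈ 17.578*I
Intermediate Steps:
R(K, Y) = 4 - Y (R(K, Y) = -4 + ((6 - Y) - 1*(-2)) = -4 + ((6 - Y) + 2) = -4 + (8 - Y) = 4 - Y)
c(z) = z + z² (c(z) = z² + z = z + z²)
a(m) = m*(4 - m)
√((757 - 1*(-530)) + a(c(1 - 1*(-5)))) = √((757 - 1*(-530)) + ((1 - 1*(-5))*(1 + (1 - 1*(-5))))*(4 - (1 - 1*(-5))*(1 + (1 - 1*(-5))))) = √((757 + 530) + ((1 + 5)*(1 + (1 + 5)))*(4 - (1 + 5)*(1 + (1 + 5)))) = √(1287 + (6*(1 + 6))*(4 - 6*(1 + 6))) = √(1287 + (6*7)*(4 - 6*7)) = √(1287 + 42*(4 - 1*42)) = √(1287 + 42*(4 - 42)) = √(1287 + 42*(-38)) = √(1287 - 1596) = √(-309) = I*√309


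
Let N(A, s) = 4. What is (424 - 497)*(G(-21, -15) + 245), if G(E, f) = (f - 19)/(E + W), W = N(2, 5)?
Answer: -18031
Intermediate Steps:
W = 4
G(E, f) = (-19 + f)/(4 + E) (G(E, f) = (f - 19)/(E + 4) = (-19 + f)/(4 + E))
(424 - 497)*(G(-21, -15) + 245) = (424 - 497)*((-19 - 15)/(4 - 21) + 245) = -73*(-34/(-17) + 245) = -73*(-1/17*(-34) + 245) = -73*(2 + 245) = -73*247 = -18031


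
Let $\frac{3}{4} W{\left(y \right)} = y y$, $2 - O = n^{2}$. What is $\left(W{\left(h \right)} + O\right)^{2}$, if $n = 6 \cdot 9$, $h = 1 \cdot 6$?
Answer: $8213956$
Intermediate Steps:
$h = 6$
$n = 54$
$O = -2914$ ($O = 2 - 54^{2} = 2 - 2916 = -2914$)
$W{\left(y \right)} = \frac{4 y^{2}}{3}$ ($W{\left(y \right)} = \frac{4 y y}{3} = \frac{4 y^{2}}{3}$)
$\left(W{\left(h \right)} + O\right)^{2} = \left(\frac{4 \cdot 6^{2}}{3} - 2914\right)^{2} = \left(\frac{4}{3} \cdot 36 - 2914\right)^{2} = \left(48 - 2914\right)^{2} = \left(-2866\right)^{2} = 8213956$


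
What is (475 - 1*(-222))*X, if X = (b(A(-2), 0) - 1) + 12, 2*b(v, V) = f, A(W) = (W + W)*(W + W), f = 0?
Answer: 7667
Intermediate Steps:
A(W) = 4*W² (A(W) = (2*W)*(2*W) = 4*W²)
b(v, V) = 0 (b(v, V) = (½)*0 = 0)
X = 11 (X = (0 - 1) + 12 = -1 + 12 = 11)
(475 - 1*(-222))*X = (475 - 1*(-222))*11 = (475 + 222)*11 = 697*11 = 7667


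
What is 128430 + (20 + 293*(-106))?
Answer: 97392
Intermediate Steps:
128430 + (20 + 293*(-106)) = 128430 + (20 - 31058) = 128430 - 31038 = 97392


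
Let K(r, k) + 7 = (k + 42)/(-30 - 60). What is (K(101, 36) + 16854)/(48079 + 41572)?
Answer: 252692/1344765 ≈ 0.18791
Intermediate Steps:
K(r, k) = -112/15 - k/90 (K(r, k) = -7 + (k + 42)/(-30 - 60) = -7 + (42 + k)/(-90) = -7 + (42 + k)*(-1/90) = -7 + (-7/15 - k/90) = -112/15 - k/90)
(K(101, 36) + 16854)/(48079 + 41572) = ((-112/15 - 1/90*36) + 16854)/(48079 + 41572) = ((-112/15 - 2/5) + 16854)/89651 = (-118/15 + 16854)*(1/89651) = (252692/15)*(1/89651) = 252692/1344765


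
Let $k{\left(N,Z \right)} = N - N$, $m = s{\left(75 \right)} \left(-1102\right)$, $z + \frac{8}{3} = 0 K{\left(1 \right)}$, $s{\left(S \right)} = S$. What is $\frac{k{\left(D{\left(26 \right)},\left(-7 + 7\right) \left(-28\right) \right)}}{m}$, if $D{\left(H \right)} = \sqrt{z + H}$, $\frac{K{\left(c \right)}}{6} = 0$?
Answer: $0$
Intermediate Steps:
$K{\left(c \right)} = 0$ ($K{\left(c \right)} = 6 \cdot 0 = 0$)
$z = - \frac{8}{3}$ ($z = - \frac{8}{3} + 0 \cdot 0 = - \frac{8}{3} + 0 = - \frac{8}{3} \approx -2.6667$)
$m = -82650$ ($m = 75 \left(-1102\right) = -82650$)
$D{\left(H \right)} = \sqrt{- \frac{8}{3} + H}$
$k{\left(N,Z \right)} = 0$
$\frac{k{\left(D{\left(26 \right)},\left(-7 + 7\right) \left(-28\right) \right)}}{m} = \frac{0}{-82650} = 0 \left(- \frac{1}{82650}\right) = 0$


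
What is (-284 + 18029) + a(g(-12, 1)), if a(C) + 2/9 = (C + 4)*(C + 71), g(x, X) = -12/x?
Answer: 162943/9 ≈ 18105.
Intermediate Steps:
a(C) = -2/9 + (4 + C)*(71 + C) (a(C) = -2/9 + (C + 4)*(C + 71) = -2/9 + (4 + C)*(71 + C))
(-284 + 18029) + a(g(-12, 1)) = (-284 + 18029) + (2554/9 + (-12/(-12))**2 + 75*(-12/(-12))) = 17745 + (2554/9 + (-12*(-1/12))**2 + 75*(-12*(-1/12))) = 17745 + (2554/9 + 1**2 + 75*1) = 17745 + (2554/9 + 1 + 75) = 17745 + 3238/9 = 162943/9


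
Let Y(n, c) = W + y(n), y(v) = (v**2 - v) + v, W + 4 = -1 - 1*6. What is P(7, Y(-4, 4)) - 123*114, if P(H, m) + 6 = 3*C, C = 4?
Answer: -14016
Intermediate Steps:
W = -11 (W = -4 + (-1 - 1*6) = -4 + (-1 - 6) = -4 - 7 = -11)
y(v) = v**2
Y(n, c) = -11 + n**2
P(H, m) = 6 (P(H, m) = -6 + 3*4 = -6 + 12 = 6)
P(7, Y(-4, 4)) - 123*114 = 6 - 123*114 = 6 - 14022 = -14016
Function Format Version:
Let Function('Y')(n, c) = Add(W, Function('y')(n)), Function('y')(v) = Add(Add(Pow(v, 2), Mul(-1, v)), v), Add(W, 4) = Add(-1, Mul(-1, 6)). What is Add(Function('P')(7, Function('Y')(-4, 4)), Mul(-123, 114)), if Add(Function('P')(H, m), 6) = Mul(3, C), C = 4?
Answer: -14016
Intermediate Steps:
W = -11 (W = Add(-4, Add(-1, Mul(-1, 6))) = Add(-4, Add(-1, -6)) = Add(-4, -7) = -11)
Function('y')(v) = Pow(v, 2)
Function('Y')(n, c) = Add(-11, Pow(n, 2))
Function('P')(H, m) = 6 (Function('P')(H, m) = Add(-6, Mul(3, 4)) = Add(-6, 12) = 6)
Add(Function('P')(7, Function('Y')(-4, 4)), Mul(-123, 114)) = Add(6, Mul(-123, 114)) = Add(6, -14022) = -14016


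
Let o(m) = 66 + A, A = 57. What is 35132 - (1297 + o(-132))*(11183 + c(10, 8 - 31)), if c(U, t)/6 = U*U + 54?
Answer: -17156808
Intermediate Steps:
o(m) = 123 (o(m) = 66 + 57 = 123)
c(U, t) = 324 + 6*U**2 (c(U, t) = 6*(U*U + 54) = 6*(U**2 + 54) = 6*(54 + U**2) = 324 + 6*U**2)
35132 - (1297 + o(-132))*(11183 + c(10, 8 - 31)) = 35132 - (1297 + 123)*(11183 + (324 + 6*10**2)) = 35132 - 1420*(11183 + (324 + 6*100)) = 35132 - 1420*(11183 + (324 + 600)) = 35132 - 1420*(11183 + 924) = 35132 - 1420*12107 = 35132 - 1*17191940 = 35132 - 17191940 = -17156808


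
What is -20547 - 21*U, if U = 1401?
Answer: -49968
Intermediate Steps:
-20547 - 21*U = -20547 - 21*1401 = -20547 - 1*29421 = -20547 - 29421 = -49968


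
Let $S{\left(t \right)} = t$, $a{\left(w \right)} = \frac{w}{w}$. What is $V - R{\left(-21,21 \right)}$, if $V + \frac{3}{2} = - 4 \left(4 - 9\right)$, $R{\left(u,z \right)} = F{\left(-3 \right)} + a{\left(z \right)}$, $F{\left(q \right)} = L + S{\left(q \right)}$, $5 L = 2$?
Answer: $\frac{201}{10} \approx 20.1$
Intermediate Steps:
$L = \frac{2}{5}$ ($L = \frac{1}{5} \cdot 2 = \frac{2}{5} \approx 0.4$)
$a{\left(w \right)} = 1$
$F{\left(q \right)} = \frac{2}{5} + q$
$R{\left(u,z \right)} = - \frac{8}{5}$ ($R{\left(u,z \right)} = \left(\frac{2}{5} - 3\right) + 1 = - \frac{13}{5} + 1 = - \frac{8}{5}$)
$V = \frac{37}{2}$ ($V = - \frac{3}{2} - 4 \left(4 - 9\right) = - \frac{3}{2} - -20 = - \frac{3}{2} + 20 = \frac{37}{2} \approx 18.5$)
$V - R{\left(-21,21 \right)} = \frac{37}{2} - - \frac{8}{5} = \frac{37}{2} + \frac{8}{5} = \frac{201}{10}$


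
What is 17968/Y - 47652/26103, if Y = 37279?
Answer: -39618188/29487689 ≈ -1.3435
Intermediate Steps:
17968/Y - 47652/26103 = 17968/37279 - 47652/26103 = 17968*(1/37279) - 47652*1/26103 = 17968/37279 - 1444/791 = -39618188/29487689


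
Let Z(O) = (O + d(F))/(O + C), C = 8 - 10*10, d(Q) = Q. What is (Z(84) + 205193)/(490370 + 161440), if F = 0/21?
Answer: 82073/260724 ≈ 0.31479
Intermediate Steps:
F = 0 (F = 0*(1/21) = 0)
C = -92 (C = 8 - 100 = -92)
Z(O) = O/(-92 + O) (Z(O) = (O + 0)/(O - 92) = O/(-92 + O))
(Z(84) + 205193)/(490370 + 161440) = (84/(-92 + 84) + 205193)/(490370 + 161440) = (84/(-8) + 205193)/651810 = (84*(-⅛) + 205193)*(1/651810) = (-21/2 + 205193)*(1/651810) = (410365/2)*(1/651810) = 82073/260724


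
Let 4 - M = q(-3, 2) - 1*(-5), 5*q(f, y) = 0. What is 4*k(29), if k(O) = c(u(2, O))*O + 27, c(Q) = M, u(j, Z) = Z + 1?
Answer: -8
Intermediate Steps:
q(f, y) = 0 (q(f, y) = (⅕)*0 = 0)
u(j, Z) = 1 + Z
M = -1 (M = 4 - (0 - 1*(-5)) = 4 - (0 + 5) = 4 - 1*5 = 4 - 5 = -1)
c(Q) = -1
k(O) = 27 - O (k(O) = -O + 27 = 27 - O)
4*k(29) = 4*(27 - 1*29) = 4*(27 - 29) = 4*(-2) = -8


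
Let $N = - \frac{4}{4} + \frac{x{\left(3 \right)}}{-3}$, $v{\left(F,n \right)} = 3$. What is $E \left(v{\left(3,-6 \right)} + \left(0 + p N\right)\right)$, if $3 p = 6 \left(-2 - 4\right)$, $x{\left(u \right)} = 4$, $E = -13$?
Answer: $-403$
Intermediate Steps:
$N = - \frac{7}{3}$ ($N = - \frac{4}{4} + \frac{4}{-3} = \left(-4\right) \frac{1}{4} + 4 \left(- \frac{1}{3}\right) = -1 - \frac{4}{3} = - \frac{7}{3} \approx -2.3333$)
$p = -12$ ($p = \frac{6 \left(-2 - 4\right)}{3} = \frac{6 \left(-6\right)}{3} = \frac{1}{3} \left(-36\right) = -12$)
$E \left(v{\left(3,-6 \right)} + \left(0 + p N\right)\right) = - 13 \left(3 + \left(0 - -28\right)\right) = - 13 \left(3 + \left(0 + 28\right)\right) = - 13 \left(3 + 28\right) = \left(-13\right) 31 = -403$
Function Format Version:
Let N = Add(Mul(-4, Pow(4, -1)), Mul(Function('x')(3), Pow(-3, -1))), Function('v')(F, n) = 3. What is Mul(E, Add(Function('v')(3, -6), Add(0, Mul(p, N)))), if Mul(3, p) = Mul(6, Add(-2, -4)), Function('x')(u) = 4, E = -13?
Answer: -403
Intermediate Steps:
N = Rational(-7, 3) (N = Add(Mul(-4, Pow(4, -1)), Mul(4, Pow(-3, -1))) = Add(Mul(-4, Rational(1, 4)), Mul(4, Rational(-1, 3))) = Add(-1, Rational(-4, 3)) = Rational(-7, 3) ≈ -2.3333)
p = -12 (p = Mul(Rational(1, 3), Mul(6, Add(-2, -4))) = Mul(Rational(1, 3), Mul(6, -6)) = Mul(Rational(1, 3), -36) = -12)
Mul(E, Add(Function('v')(3, -6), Add(0, Mul(p, N)))) = Mul(-13, Add(3, Add(0, Mul(-12, Rational(-7, 3))))) = Mul(-13, Add(3, Add(0, 28))) = Mul(-13, Add(3, 28)) = Mul(-13, 31) = -403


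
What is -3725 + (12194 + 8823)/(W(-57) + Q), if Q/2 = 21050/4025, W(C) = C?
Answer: -31295162/7493 ≈ -4176.6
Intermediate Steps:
Q = 1684/161 (Q = 2*(21050/4025) = 2*(21050*(1/4025)) = 2*(842/161) = 1684/161 ≈ 10.460)
-3725 + (12194 + 8823)/(W(-57) + Q) = -3725 + (12194 + 8823)/(-57 + 1684/161) = -3725 + 21017/(-7493/161) = -3725 + 21017*(-161/7493) = -3725 - 3383737/7493 = -31295162/7493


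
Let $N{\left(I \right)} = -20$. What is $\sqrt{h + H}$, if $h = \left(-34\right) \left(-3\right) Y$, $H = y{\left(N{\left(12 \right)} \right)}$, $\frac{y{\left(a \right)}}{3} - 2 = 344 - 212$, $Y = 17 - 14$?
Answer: $2 \sqrt{177} \approx 26.608$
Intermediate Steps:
$Y = 3$ ($Y = 17 - 14 = 3$)
$y{\left(a \right)} = 402$ ($y{\left(a \right)} = 6 + 3 \left(344 - 212\right) = 6 + 3 \cdot 132 = 6 + 396 = 402$)
$H = 402$
$h = 306$ ($h = \left(-34\right) \left(-3\right) 3 = 102 \cdot 3 = 306$)
$\sqrt{h + H} = \sqrt{306 + 402} = \sqrt{708} = 2 \sqrt{177}$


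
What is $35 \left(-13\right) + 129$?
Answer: $-326$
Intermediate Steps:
$35 \left(-13\right) + 129 = -455 + 129 = -326$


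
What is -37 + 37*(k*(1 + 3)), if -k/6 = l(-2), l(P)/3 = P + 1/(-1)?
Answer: 7955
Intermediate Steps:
l(P) = -3 + 3*P (l(P) = 3*(P + 1/(-1)) = 3*(P - 1) = 3*(-1 + P) = -3 + 3*P)
k = 54 (k = -6*(-3 + 3*(-2)) = -6*(-3 - 6) = -6*(-9) = 54)
-37 + 37*(k*(1 + 3)) = -37 + 37*(54*(1 + 3)) = -37 + 37*(54*4) = -37 + 37*216 = -37 + 7992 = 7955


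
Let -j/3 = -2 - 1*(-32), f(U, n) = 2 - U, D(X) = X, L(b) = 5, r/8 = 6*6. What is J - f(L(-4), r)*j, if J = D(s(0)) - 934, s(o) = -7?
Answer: -1211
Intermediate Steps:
r = 288 (r = 8*(6*6) = 8*36 = 288)
j = -90 (j = -3*(-2 - 1*(-32)) = -3*(-2 + 32) = -3*30 = -90)
J = -941 (J = -7 - 934 = -941)
J - f(L(-4), r)*j = -941 - (2 - 1*5)*(-90) = -941 - (2 - 5)*(-90) = -941 - (-3)*(-90) = -941 - 1*270 = -941 - 270 = -1211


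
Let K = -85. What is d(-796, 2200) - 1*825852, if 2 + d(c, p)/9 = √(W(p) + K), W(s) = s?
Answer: -825870 + 27*√235 ≈ -8.2546e+5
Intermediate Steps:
d(c, p) = -18 + 9*√(-85 + p) (d(c, p) = -18 + 9*√(p - 85) = -18 + 9*√(-85 + p))
d(-796, 2200) - 1*825852 = (-18 + 9*√(-85 + 2200)) - 1*825852 = (-18 + 9*√2115) - 825852 = (-18 + 9*(3*√235)) - 825852 = (-18 + 27*√235) - 825852 = -825870 + 27*√235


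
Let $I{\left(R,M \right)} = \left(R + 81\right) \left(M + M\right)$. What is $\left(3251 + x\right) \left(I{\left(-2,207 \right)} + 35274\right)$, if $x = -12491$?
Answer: $-628135200$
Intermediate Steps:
$I{\left(R,M \right)} = 2 M \left(81 + R\right)$ ($I{\left(R,M \right)} = \left(81 + R\right) 2 M = 2 M \left(81 + R\right)$)
$\left(3251 + x\right) \left(I{\left(-2,207 \right)} + 35274\right) = \left(3251 - 12491\right) \left(2 \cdot 207 \left(81 - 2\right) + 35274\right) = - 9240 \left(2 \cdot 207 \cdot 79 + 35274\right) = - 9240 \left(32706 + 35274\right) = \left(-9240\right) 67980 = -628135200$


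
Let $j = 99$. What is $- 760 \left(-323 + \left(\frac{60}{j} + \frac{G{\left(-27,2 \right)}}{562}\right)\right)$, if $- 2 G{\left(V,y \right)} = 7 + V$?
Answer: $\frac{2271939440}{9273} \approx 2.4501 \cdot 10^{5}$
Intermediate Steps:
$G{\left(V,y \right)} = - \frac{7}{2} - \frac{V}{2}$ ($G{\left(V,y \right)} = - \frac{7 + V}{2} = - \frac{7}{2} - \frac{V}{2}$)
$- 760 \left(-323 + \left(\frac{60}{j} + \frac{G{\left(-27,2 \right)}}{562}\right)\right) = - 760 \left(-323 + \left(\frac{60}{99} + \frac{- \frac{7}{2} - - \frac{27}{2}}{562}\right)\right) = - 760 \left(-323 + \left(60 \cdot \frac{1}{99} + \left(- \frac{7}{2} + \frac{27}{2}\right) \frac{1}{562}\right)\right) = - 760 \left(-323 + \left(\frac{20}{33} + 10 \cdot \frac{1}{562}\right)\right) = - 760 \left(-323 + \left(\frac{20}{33} + \frac{5}{281}\right)\right) = - 760 \left(-323 + \frac{5785}{9273}\right) = \left(-760\right) \left(- \frac{2989394}{9273}\right) = \frac{2271939440}{9273}$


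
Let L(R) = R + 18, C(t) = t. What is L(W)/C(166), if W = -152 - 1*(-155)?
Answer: 21/166 ≈ 0.12651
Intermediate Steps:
W = 3 (W = -152 + 155 = 3)
L(R) = 18 + R
L(W)/C(166) = (18 + 3)/166 = 21*(1/166) = 21/166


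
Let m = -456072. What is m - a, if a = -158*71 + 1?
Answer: -444855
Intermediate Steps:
a = -11217 (a = -11218 + 1 = -11217)
m - a = -456072 - 1*(-11217) = -456072 + 11217 = -444855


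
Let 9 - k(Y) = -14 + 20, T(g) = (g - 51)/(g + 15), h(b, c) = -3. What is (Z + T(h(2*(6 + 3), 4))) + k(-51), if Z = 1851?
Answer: 3699/2 ≈ 1849.5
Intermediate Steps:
T(g) = (-51 + g)/(15 + g)
k(Y) = 3 (k(Y) = 9 - (-14 + 20) = 9 - 1*6 = 9 - 6 = 3)
(Z + T(h(2*(6 + 3), 4))) + k(-51) = (1851 + (-51 - 3)/(15 - 3)) + 3 = (1851 - 54/12) + 3 = (1851 + (1/12)*(-54)) + 3 = (1851 - 9/2) + 3 = 3693/2 + 3 = 3699/2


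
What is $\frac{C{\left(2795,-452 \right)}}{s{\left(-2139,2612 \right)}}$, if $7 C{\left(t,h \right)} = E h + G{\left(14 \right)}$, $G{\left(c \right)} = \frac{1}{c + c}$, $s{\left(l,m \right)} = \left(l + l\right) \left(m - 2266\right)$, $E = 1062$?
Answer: $\frac{584377}{12613776} \approx 0.046328$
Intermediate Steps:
$s{\left(l,m \right)} = 2 l \left(-2266 + m\right)$
$G{\left(c \right)} = \frac{1}{2 c}$
$C{\left(t,h \right)} = \frac{1}{196} + \frac{1062 h}{7}$ ($C{\left(t,h \right)} = \frac{1062 h + \frac{1}{2 \cdot 14}}{7} = \frac{1062 h + \frac{1}{2} \cdot \frac{1}{14}}{7} = \frac{1062 h + \frac{1}{28}}{7} = \frac{\frac{1}{28} + 1062 h}{7} = \frac{1}{196} + \frac{1062 h}{7}$)
$\frac{C{\left(2795,-452 \right)}}{s{\left(-2139,2612 \right)}} = \frac{\frac{1}{196} + \frac{1062}{7} \left(-452\right)}{2 \left(-2139\right) \left(-2266 + 2612\right)} = \frac{\frac{1}{196} - \frac{480024}{7}}{2 \left(-2139\right) 346} = - \frac{13440671}{196 \left(-1480188\right)} = \left(- \frac{13440671}{196}\right) \left(- \frac{1}{1480188}\right) = \frac{584377}{12613776}$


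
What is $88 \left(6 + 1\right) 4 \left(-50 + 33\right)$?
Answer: $-41888$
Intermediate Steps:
$88 \left(6 + 1\right) 4 \left(-50 + 33\right) = 88 \cdot 7 \cdot 4 \left(-17\right) = 88 \cdot 28 \left(-17\right) = 2464 \left(-17\right) = -41888$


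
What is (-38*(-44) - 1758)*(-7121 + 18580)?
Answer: -985474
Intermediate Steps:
(-38*(-44) - 1758)*(-7121 + 18580) = (1672 - 1758)*11459 = -86*11459 = -985474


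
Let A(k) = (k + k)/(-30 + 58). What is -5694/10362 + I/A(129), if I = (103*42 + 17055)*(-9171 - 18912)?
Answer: -4839167287105/74261 ≈ -6.5164e+7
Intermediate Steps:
A(k) = k/14 (A(k) = (2*k)/28 = (2*k)*(1/28) = k/14)
I = -600442623 (I = (4326 + 17055)*(-28083) = 21381*(-28083) = -600442623)
-5694/10362 + I/A(129) = -5694/10362 - 600442623/((1/14)*129) = -5694*1/10362 - 600442623/129/14 = -949/1727 - 600442623*14/129 = -949/1727 - 2802065574/43 = -4839167287105/74261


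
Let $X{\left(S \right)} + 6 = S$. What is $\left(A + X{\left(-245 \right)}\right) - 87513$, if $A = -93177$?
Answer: $-180941$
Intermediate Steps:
$X{\left(S \right)} = -6 + S$
$\left(A + X{\left(-245 \right)}\right) - 87513 = \left(-93177 - 251\right) - 87513 = -93428 - 87513 = -180941$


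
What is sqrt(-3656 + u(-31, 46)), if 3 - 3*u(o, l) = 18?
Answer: I*sqrt(3661) ≈ 60.506*I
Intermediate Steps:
u(o, l) = -5 (u(o, l) = 1 - 1/3*18 = 1 - 6 = -5)
sqrt(-3656 + u(-31, 46)) = sqrt(-3656 - 5) = sqrt(-3661) = I*sqrt(3661)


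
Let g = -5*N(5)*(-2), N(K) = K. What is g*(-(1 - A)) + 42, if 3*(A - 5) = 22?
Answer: 1826/3 ≈ 608.67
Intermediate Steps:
A = 37/3 (A = 5 + (⅓)*22 = 5 + 22/3 = 37/3 ≈ 12.333)
g = 50 (g = -5*5*(-2) = -25*(-2) = 50)
g*(-(1 - A)) + 42 = 50*(-(1 - 1*37/3)) + 42 = 50*(-(1 - 37/3)) + 42 = 50*(-1*(-34/3)) + 42 = 50*(34/3) + 42 = 1700/3 + 42 = 1826/3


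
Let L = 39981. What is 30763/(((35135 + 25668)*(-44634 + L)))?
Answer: -30763/282916359 ≈ -0.00010874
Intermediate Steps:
30763/(((35135 + 25668)*(-44634 + L))) = 30763/(((35135 + 25668)*(-44634 + 39981))) = 30763/((60803*(-4653))) = 30763/(-282916359) = 30763*(-1/282916359) = -30763/282916359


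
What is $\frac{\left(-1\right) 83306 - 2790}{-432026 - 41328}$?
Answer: $\frac{43048}{236677} \approx 0.18189$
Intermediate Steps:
$\frac{\left(-1\right) 83306 - 2790}{-432026 - 41328} = \frac{-83306 - 2790}{-473354} = \left(-86096\right) \left(- \frac{1}{473354}\right) = \frac{43048}{236677}$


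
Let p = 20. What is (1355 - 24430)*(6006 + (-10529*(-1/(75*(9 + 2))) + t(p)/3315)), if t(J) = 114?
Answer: -77913776159/561 ≈ -1.3888e+8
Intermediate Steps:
(1355 - 24430)*(6006 + (-10529*(-1/(75*(9 + 2))) + t(p)/3315)) = (1355 - 24430)*(6006 + (-10529*(-1/(75*(9 + 2))) + 114/3315)) = -23075*(6006 + (-10529/(11*(-75)) + 114*(1/3315))) = -23075*(6006 + (-10529/(-825) + 38/1105)) = -23075*(6006 + (-10529*(-1/825) + 38/1105)) = -23075*(6006 + (10529/825 + 38/1105)) = -23075*(6006 + 2333179/182325) = -23075*1097377129/182325 = -77913776159/561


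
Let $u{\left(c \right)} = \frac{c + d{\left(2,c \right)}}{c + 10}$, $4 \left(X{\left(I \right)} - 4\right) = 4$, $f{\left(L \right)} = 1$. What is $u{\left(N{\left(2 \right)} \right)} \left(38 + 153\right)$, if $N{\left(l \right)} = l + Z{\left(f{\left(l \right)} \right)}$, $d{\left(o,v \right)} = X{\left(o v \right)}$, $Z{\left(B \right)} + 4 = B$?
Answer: $\frac{764}{9} \approx 84.889$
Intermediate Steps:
$X{\left(I \right)} = 5$ ($X{\left(I \right)} = 4 + \frac{1}{4} \cdot 4 = 4 + 1 = 5$)
$Z{\left(B \right)} = -4 + B$
$d{\left(o,v \right)} = 5$
$N{\left(l \right)} = -3 + l$ ($N{\left(l \right)} = l + \left(-4 + 1\right) = l - 3 = -3 + l$)
$u{\left(c \right)} = \frac{5 + c}{10 + c}$ ($u{\left(c \right)} = \frac{c + 5}{c + 10} = \frac{5 + c}{10 + c}$)
$u{\left(N{\left(2 \right)} \right)} \left(38 + 153\right) = \frac{5 + \left(-3 + 2\right)}{10 + \left(-3 + 2\right)} \left(38 + 153\right) = \frac{5 - 1}{10 - 1} \cdot 191 = \frac{1}{9} \cdot 4 \cdot 191 = \frac{4}{9} \cdot 191 = \frac{764}{9}$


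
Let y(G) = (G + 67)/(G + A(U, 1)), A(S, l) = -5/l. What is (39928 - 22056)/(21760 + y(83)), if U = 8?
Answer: 232336/282905 ≈ 0.82125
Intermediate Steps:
y(G) = (67 + G)/(-5 + G) (y(G) = (G + 67)/(G - 5/1) = (67 + G)/(G - 5*1) = (67 + G)/(G - 5) = (67 + G)/(-5 + G))
(39928 - 22056)/(21760 + y(83)) = (39928 - 22056)/(21760 + (67 + 83)/(-5 + 83)) = 17872/(21760 + 150/78) = 17872/(21760 + (1/78)*150) = 17872/(21760 + 25/13) = 17872/(282905/13) = 17872*(13/282905) = 232336/282905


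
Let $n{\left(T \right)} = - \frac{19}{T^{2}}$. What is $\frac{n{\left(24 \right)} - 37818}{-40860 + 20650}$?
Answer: $\frac{21783187}{11640960} \approx 1.8713$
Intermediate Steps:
$n{\left(T \right)} = - \frac{19}{T^{2}}$
$\frac{n{\left(24 \right)} - 37818}{-40860 + 20650} = \frac{- \frac{19}{576} - 37818}{-40860 + 20650} = \frac{\left(-19\right) \frac{1}{576} - 37818}{-20210} = \left(- \frac{19}{576} - 37818\right) \left(- \frac{1}{20210}\right) = \left(- \frac{21783187}{576}\right) \left(- \frac{1}{20210}\right) = \frac{21783187}{11640960}$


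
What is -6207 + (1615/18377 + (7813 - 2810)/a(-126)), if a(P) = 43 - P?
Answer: -1128526325/182689 ≈ -6177.3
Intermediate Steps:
-6207 + (1615/18377 + (7813 - 2810)/a(-126)) = -6207 + (1615/18377 + (7813 - 2810)/(43 - 1*(-126))) = -6207 + (1615*(1/18377) + 5003/(43 + 126)) = -6207 + (95/1081 + 5003/169) = -6207 + 5424298/182689 = -1128526325/182689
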